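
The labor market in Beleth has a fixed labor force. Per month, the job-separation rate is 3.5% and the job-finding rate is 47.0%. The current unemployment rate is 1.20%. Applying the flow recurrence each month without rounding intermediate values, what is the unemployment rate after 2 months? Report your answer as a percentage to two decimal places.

With a fixed labor force, u_{t+1} = u_t + s·(1−u_t) − f·u_t = u_t·(1−s−f) + s.
Here 1−s−f = 0.495 and s = 0.035.
u_1 = 0.012000 × 0.495 + 0.035 = 0.040940.
u_2 = 0.040940 × 0.495 + 0.035 = 0.055265.

Unemployment rate after two months ≈ 5.53%.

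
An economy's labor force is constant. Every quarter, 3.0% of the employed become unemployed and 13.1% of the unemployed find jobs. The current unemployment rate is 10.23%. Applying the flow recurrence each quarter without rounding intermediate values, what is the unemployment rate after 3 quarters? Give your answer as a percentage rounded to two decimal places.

Unemployment rate after three quarters ≈ 13.67%.

With a fixed labor force, u_{t+1} = u_t + s·(1−u_t) − f·u_t = u_t·(1−s−f) + s.
Here 1−s−f = 0.839 and s = 0.030.
u_1 = 0.102300 × 0.839 + 0.030 = 0.115830.
u_2 = 0.115830 × 0.839 + 0.030 = 0.127181.
u_3 = 0.127181 × 0.839 + 0.030 = 0.136705.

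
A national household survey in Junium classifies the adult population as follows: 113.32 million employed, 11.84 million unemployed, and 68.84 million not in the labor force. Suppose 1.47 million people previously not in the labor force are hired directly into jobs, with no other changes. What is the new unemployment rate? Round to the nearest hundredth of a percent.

Initially, labor force = 113.32 + 11.84 = 125.16 million, so u = 11.84/125.16 = 9.46%.
After the change, employed and labor force both rise by 1.47; unemployed unchanged → E = 114.79, U = 11.84, labor force = 126.63 million.
New unemployment rate = 11.84 / 126.63 = 9.35%.

New unemployment rate ≈ 9.35%.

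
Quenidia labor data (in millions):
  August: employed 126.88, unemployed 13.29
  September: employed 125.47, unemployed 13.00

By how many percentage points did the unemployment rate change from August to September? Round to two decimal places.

August: labor force = 126.88 + 13.29 = 140.17; u = 13.29/140.17 = 9.48%.
September: labor force = 125.47 + 13.00 = 138.47; u = 13.00/138.47 = 9.39%.
Change = 9.39% − 9.48% = −0.09 pp.

The unemployment rate changed by −0.09 percentage points.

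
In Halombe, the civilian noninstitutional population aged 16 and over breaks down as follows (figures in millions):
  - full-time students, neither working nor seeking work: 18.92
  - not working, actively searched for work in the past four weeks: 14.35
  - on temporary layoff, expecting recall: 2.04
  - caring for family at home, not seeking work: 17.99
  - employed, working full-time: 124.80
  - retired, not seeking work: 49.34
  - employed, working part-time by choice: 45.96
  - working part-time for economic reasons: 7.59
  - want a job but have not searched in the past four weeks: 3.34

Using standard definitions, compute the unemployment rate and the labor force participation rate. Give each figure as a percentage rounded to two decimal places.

Unemployment rate ≈ 8.42%; labor force participation rate ≈ 68.49%.

Employed = 124.80 + 45.96 + 7.59 = 178.35 million (anyone who worked, including part-time for economic reasons, counts as employed).
Unemployed = 14.35 + 2.04 = 16.39 million (jobless and actively searching, or on temporary layoff).
Labor force = 178.35 + 16.39 = 194.74 million.
Not in labor force = 18.92 + 17.99 + 49.34 + 3.34 = 89.59 million (those not working and not actively searching are outside the labor force — including those who want a job but have given up searching).
Civilian working-age population = 194.74 + 89.59 = 284.33 million.
Unemployment rate = 16.39 / 194.74 = 8.42%.
Labor force participation rate = 194.74 / 284.33 = 68.49%.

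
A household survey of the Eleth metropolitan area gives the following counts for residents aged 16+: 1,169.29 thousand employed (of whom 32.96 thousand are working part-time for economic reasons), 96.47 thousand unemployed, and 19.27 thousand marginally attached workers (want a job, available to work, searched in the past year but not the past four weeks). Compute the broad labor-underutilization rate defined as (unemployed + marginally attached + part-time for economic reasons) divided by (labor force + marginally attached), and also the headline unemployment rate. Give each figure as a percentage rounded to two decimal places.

Broad underutilization rate ≈ 11.57%; headline unemployment rate ≈ 7.62%.

Labor force = 1,169.29 + 96.47 = 1,265.76 thousand.
Numerator = 96.47 + 19.27 + 32.96 = 148.70 thousand.
Denominator = 1,265.76 + 19.27 = 1,285.03 thousand.
Broad rate = 148.70 / 1,285.03 = 11.57%.
Headline unemployment rate = 96.47 / 1,265.76 = 7.62%.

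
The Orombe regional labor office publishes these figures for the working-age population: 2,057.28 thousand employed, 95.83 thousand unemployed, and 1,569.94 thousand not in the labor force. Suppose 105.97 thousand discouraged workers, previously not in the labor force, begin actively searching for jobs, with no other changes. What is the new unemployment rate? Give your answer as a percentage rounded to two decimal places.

New unemployment rate ≈ 8.93%.

Initially, labor force = 2,057.28 + 95.83 = 2,153.11 thousand, so u = 95.83/2,153.11 = 4.45%.
After the change, unemployed and labor force both rise by 105.97 → E = 2,057.28, U = 201.80, labor force = 2,259.08 thousand.
New unemployment rate = 201.80 / 2,259.08 = 8.93%.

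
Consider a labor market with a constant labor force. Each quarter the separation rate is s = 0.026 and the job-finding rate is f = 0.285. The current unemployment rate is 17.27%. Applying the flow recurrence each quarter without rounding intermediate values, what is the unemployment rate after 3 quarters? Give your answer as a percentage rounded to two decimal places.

Unemployment rate after three quarters ≈ 11.27%.

With a fixed labor force, u_{t+1} = u_t + s·(1−u_t) − f·u_t = u_t·(1−s−f) + s.
Here 1−s−f = 0.689 and s = 0.026.
u_1 = 0.172700 × 0.689 + 0.026 = 0.144990.
u_2 = 0.144990 × 0.689 + 0.026 = 0.125898.
u_3 = 0.125898 × 0.689 + 0.026 = 0.112744.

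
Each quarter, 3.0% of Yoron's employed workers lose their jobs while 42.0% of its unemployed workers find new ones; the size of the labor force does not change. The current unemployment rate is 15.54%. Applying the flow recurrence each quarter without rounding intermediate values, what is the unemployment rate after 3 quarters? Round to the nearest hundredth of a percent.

Unemployment rate after three quarters ≈ 8.14%.

With a fixed labor force, u_{t+1} = u_t + s·(1−u_t) − f·u_t = u_t·(1−s−f) + s.
Here 1−s−f = 0.550 and s = 0.030.
u_1 = 0.155400 × 0.550 + 0.030 = 0.115470.
u_2 = 0.115470 × 0.550 + 0.030 = 0.093509.
u_3 = 0.093509 × 0.550 + 0.030 = 0.081430.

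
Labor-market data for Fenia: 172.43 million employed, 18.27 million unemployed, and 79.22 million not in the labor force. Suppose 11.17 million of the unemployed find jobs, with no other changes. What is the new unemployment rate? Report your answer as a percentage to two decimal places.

Initially, labor force = 172.43 + 18.27 = 190.70 million, so u = 18.27/190.70 = 9.58%.
After the change, unemployed falls and employed rises by 11.17; labor force unchanged → E = 183.60, U = 7.10, labor force = 190.70 million.
New unemployment rate = 7.10 / 190.70 = 3.72%.

New unemployment rate ≈ 3.72%.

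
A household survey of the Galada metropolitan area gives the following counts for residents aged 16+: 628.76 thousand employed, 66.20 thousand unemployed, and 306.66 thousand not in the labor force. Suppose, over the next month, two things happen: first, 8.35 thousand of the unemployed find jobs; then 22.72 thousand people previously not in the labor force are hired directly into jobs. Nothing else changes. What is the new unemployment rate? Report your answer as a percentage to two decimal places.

Initially, labor force = 628.76 + 66.20 = 694.96 thousand, so u = 66.20/694.96 = 9.53%.
After the first change, unemployed falls and employed rises by 8.35; labor force unchanged → E = 637.11, U = 57.85, labor force = 694.96 thousand.
After the second change, employed and labor force both rise by 22.72; unemployed unchanged → E = 659.83, U = 57.85, labor force = 717.68 thousand.
New unemployment rate = 57.85 / 717.68 = 8.06%.

New unemployment rate ≈ 8.06%.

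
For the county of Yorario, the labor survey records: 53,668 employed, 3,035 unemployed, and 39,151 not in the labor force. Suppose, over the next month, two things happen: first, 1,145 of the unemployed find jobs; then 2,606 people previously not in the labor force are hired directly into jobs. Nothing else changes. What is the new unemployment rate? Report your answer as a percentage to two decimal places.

New unemployment rate ≈ 3.19%.

Initially, labor force = 53,668 + 3,035 = 56,703, so u = 3,035/56,703 = 5.35%.
After the first change, unemployed falls and employed rises by 1,145; labor force unchanged → E = 54,813, U = 1,890, labor force = 56,703.
After the second change, employed and labor force both rise by 2,606; unemployed unchanged → E = 57,419, U = 1,890, labor force = 59,309.
New unemployment rate = 1,890 / 59,309 = 3.19%.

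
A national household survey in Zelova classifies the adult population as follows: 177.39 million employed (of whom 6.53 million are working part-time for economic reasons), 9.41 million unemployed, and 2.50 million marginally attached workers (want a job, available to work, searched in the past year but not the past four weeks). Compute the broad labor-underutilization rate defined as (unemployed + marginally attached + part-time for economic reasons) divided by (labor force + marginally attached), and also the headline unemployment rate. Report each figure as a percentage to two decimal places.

Labor force = 177.39 + 9.41 = 186.80 million.
Numerator = 9.41 + 2.50 + 6.53 = 18.44 million.
Denominator = 186.80 + 2.50 = 189.30 million.
Broad rate = 18.44 / 189.30 = 9.74%.
Headline unemployment rate = 9.41 / 186.80 = 5.04%.

Broad underutilization rate ≈ 9.74%; headline unemployment rate ≈ 5.04%.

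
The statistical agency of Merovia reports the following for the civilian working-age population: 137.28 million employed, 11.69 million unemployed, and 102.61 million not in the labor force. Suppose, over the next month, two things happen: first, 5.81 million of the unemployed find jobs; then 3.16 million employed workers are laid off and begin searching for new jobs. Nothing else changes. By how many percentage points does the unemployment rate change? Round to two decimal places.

The unemployment rate changes by −1.78 percentage points.

Initially, labor force = 137.28 + 11.69 = 148.97 million, so u = 11.69/148.97 = 7.85%.
After the first change, unemployed falls and employed rises by 5.81; labor force unchanged → E = 143.09, U = 5.88, labor force = 148.97 million.
After the second change, employed falls and unemployed rises by 3.16; labor force unchanged → E = 139.93, U = 9.04, labor force = 148.97 million.
New unemployment rate = 9.04 / 148.97 = 6.07%.
Change = 6.07% − 7.85% = −1.78 percentage points.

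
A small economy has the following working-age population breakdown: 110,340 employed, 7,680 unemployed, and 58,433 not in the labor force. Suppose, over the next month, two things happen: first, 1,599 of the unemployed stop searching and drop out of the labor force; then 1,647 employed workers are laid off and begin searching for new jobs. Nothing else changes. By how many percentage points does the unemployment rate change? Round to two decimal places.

Initially, labor force = 110,340 + 7,680 = 118,020, so u = 7,680/118,020 = 6.51%.
After the first change, unemployed and labor force both fall by 1,599 → E = 110,340, U = 6,081, labor force = 116,421.
After the second change, employed falls and unemployed rises by 1,647; labor force unchanged → E = 108,693, U = 7,728, labor force = 116,421.
New unemployment rate = 7,728 / 116,421 = 6.64%.
Change = 6.64% − 6.51% = +0.13 percentage points.

The unemployment rate changes by +0.13 percentage points.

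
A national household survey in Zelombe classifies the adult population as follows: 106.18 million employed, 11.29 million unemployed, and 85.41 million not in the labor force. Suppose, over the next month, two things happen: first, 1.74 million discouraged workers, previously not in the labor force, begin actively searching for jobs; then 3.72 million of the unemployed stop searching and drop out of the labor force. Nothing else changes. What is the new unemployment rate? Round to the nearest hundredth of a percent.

New unemployment rate ≈ 8.06%.

Initially, labor force = 106.18 + 11.29 = 117.47 million, so u = 11.29/117.47 = 9.61%.
After the first change, unemployed and labor force both rise by 1.74 → E = 106.18, U = 13.03, labor force = 119.21 million.
After the second change, unemployed and labor force both fall by 3.72 → E = 106.18, U = 9.31, labor force = 115.49 million.
New unemployment rate = 9.31 / 115.49 = 8.06%.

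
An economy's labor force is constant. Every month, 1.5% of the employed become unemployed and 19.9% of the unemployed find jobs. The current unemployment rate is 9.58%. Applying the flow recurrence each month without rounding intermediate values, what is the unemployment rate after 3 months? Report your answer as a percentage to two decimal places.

Unemployment rate after three months ≈ 8.26%.

With a fixed labor force, u_{t+1} = u_t + s·(1−u_t) − f·u_t = u_t·(1−s−f) + s.
Here 1−s−f = 0.786 and s = 0.015.
u_1 = 0.095800 × 0.786 + 0.015 = 0.090299.
u_2 = 0.090299 × 0.786 + 0.015 = 0.085975.
u_3 = 0.085975 × 0.786 + 0.015 = 0.082576.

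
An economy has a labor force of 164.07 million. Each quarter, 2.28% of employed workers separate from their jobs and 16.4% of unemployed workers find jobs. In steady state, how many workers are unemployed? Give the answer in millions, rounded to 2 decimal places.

Steady-state unemployment rate u* = s/(s+f) = 2.28/(2.28+16.4) = 0.122056.
Unemployed = u* × labor force = 0.122056 × 164.07 ≈ 20.03 million.

About 20.03 million are unemployed in steady state.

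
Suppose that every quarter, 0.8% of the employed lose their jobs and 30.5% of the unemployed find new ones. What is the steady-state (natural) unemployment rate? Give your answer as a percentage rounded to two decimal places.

Steady-state unemployment rate ≈ 2.56%.

At steady state the flows balance: s·E = f·U, so U/(E+U) = s/(s+f).
u* = 0.8 / (0.8 + 30.5) = 0.8 / 31.30 = 2.56%.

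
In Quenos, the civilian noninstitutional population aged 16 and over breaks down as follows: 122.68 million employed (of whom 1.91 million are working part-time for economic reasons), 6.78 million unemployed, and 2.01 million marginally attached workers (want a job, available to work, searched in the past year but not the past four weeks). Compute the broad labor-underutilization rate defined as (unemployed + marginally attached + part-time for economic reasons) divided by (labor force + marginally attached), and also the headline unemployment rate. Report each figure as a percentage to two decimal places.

Broad underutilization rate ≈ 8.14%; headline unemployment rate ≈ 5.24%.

Labor force = 122.68 + 6.78 = 129.46 million.
Numerator = 6.78 + 2.01 + 1.91 = 10.70 million.
Denominator = 129.46 + 2.01 = 131.47 million.
Broad rate = 10.70 / 131.47 = 8.14%.
Headline unemployment rate = 6.78 / 129.46 = 5.24%.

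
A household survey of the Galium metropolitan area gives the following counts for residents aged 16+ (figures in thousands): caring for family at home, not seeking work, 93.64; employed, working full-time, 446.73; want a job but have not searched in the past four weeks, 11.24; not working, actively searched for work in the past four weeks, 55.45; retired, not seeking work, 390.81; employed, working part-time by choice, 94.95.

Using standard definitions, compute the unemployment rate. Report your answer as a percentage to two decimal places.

Unemployment rate ≈ 9.29%.

Employed = 446.73 + 94.95 = 541.68 thousand.
Unemployed = 55.45 thousand.
Labor force = 541.68 + 55.45 = 597.13 thousand.
Unemployment rate = 55.45 / 597.13 = 9.29%.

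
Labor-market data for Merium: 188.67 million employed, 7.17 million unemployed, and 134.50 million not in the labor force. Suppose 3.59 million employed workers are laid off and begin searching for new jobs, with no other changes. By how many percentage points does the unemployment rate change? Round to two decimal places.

The unemployment rate changes by +1.83 percentage points.

Initially, labor force = 188.67 + 7.17 = 195.84 million, so u = 7.17/195.84 = 3.66%.
After the change, employed falls and unemployed rises by 3.59; labor force unchanged → E = 185.08, U = 10.76, labor force = 195.84 million.
New unemployment rate = 10.76 / 195.84 = 5.49%.
Change = 5.49% − 3.66% = +1.83 percentage points.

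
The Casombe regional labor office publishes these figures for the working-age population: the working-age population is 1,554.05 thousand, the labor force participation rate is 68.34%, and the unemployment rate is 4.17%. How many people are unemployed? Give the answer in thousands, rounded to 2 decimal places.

Labor force = 0.6834 × 1,554.05 = 1,062.04 thousand.
Unemployed = 0.0417 × 1,062.04 ≈ 44.29 thousand.

About 44.29 thousand are unemployed.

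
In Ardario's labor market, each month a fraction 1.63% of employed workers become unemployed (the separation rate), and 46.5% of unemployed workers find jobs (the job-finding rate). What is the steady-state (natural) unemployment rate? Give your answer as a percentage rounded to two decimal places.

Steady-state unemployment rate ≈ 3.39%.

At steady state the flows balance: s·E = f·U, so U/(E+U) = s/(s+f).
u* = 1.63 / (1.63 + 46.5) = 1.63 / 48.13 = 3.39%.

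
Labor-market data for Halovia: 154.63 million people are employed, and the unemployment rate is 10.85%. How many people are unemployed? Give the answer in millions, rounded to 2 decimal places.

Let U be the number unemployed. The labor force is E + U, and U/(E+U) = 0.1085.
So U = 0.1085 × 154.63 / (1 − 0.1085) = 16.7774 / 0.8915 ≈ 18.82 million.

About 18.82 million are unemployed.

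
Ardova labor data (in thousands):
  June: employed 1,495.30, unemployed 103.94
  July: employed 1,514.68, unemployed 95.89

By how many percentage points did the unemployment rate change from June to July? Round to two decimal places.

June: labor force = 1,495.30 + 103.94 = 1,599.24; u = 103.94/1,599.24 = 6.50%.
July: labor force = 1,514.68 + 95.89 = 1,610.57; u = 95.89/1,610.57 = 5.95%.
Change = 5.95% − 6.50% = −0.55 pp.

The unemployment rate changed by −0.55 percentage points.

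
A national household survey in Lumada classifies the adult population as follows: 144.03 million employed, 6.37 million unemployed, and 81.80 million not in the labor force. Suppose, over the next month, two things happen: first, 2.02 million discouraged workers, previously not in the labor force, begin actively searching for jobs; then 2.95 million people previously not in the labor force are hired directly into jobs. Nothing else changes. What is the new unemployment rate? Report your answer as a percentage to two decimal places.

New unemployment rate ≈ 5.40%.

Initially, labor force = 144.03 + 6.37 = 150.40 million, so u = 6.37/150.40 = 4.24%.
After the first change, unemployed and labor force both rise by 2.02 → E = 144.03, U = 8.39, labor force = 152.42 million.
After the second change, employed and labor force both rise by 2.95; unemployed unchanged → E = 146.98, U = 8.39, labor force = 155.37 million.
New unemployment rate = 8.39 / 155.37 = 5.40%.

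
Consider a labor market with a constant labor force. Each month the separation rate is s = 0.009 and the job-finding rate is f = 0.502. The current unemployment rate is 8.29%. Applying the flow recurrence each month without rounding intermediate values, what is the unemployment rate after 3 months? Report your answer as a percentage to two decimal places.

Unemployment rate after three months ≈ 2.52%.

With a fixed labor force, u_{t+1} = u_t + s·(1−u_t) − f·u_t = u_t·(1−s−f) + s.
Here 1−s−f = 0.489 and s = 0.009.
u_1 = 0.082900 × 0.489 + 0.009 = 0.049538.
u_2 = 0.049538 × 0.489 + 0.009 = 0.033224.
u_3 = 0.033224 × 0.489 + 0.009 = 0.025247.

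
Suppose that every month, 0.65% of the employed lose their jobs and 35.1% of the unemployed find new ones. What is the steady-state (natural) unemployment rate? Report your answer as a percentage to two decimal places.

At steady state the flows balance: s·E = f·U, so U/(E+U) = s/(s+f).
u* = 0.65 / (0.65 + 35.1) = 0.65 / 35.75 = 1.82%.

Steady-state unemployment rate ≈ 1.82%.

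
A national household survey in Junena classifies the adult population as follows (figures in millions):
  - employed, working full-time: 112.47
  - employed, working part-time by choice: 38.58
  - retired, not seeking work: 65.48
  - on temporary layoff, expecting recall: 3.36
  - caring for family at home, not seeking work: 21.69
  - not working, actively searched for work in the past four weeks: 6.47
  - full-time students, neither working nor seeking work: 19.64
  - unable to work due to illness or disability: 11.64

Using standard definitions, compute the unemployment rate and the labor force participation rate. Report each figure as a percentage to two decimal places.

Unemployment rate ≈ 6.11%; labor force participation rate ≈ 57.59%.

Employed = 112.47 + 38.58 = 151.05 million.
Unemployed = 3.36 + 6.47 = 9.83 million (jobless and actively searching, or on temporary layoff).
Labor force = 151.05 + 9.83 = 160.88 million.
Not in labor force = 65.48 + 21.69 + 19.64 + 11.64 = 118.45 million (those not working and not actively searching are outside the labor force).
Civilian working-age population = 160.88 + 118.45 = 279.33 million.
Unemployment rate = 9.83 / 160.88 = 6.11%.
Labor force participation rate = 160.88 / 279.33 = 57.59%.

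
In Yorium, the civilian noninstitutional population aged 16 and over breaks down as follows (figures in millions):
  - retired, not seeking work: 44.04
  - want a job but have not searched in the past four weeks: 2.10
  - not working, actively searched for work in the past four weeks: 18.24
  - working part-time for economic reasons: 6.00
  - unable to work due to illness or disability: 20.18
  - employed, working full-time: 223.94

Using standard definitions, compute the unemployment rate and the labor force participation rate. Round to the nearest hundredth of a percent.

Unemployment rate ≈ 7.35%; labor force participation rate ≈ 78.91%.

Employed = 6.00 + 223.94 = 229.94 million (anyone who worked, including part-time for economic reasons, counts as employed).
Unemployed = 18.24 million.
Labor force = 229.94 + 18.24 = 248.18 million.
Not in labor force = 44.04 + 2.10 + 20.18 = 66.32 million (those not working and not actively searching are outside the labor force — including those who want a job but have given up searching).
Civilian working-age population = 248.18 + 66.32 = 314.50 million.
Unemployment rate = 18.24 / 248.18 = 7.35%.
Labor force participation rate = 248.18 / 314.50 = 78.91%.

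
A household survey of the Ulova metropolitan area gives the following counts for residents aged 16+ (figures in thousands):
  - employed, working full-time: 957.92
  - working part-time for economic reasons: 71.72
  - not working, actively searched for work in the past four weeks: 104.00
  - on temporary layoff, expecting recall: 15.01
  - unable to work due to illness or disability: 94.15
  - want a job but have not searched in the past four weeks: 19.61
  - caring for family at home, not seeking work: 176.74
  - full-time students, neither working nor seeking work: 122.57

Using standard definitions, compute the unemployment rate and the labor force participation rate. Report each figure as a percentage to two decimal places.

Employed = 957.92 + 71.72 = 1,029.64 thousand (anyone who worked, including part-time for economic reasons, counts as employed).
Unemployed = 104.00 + 15.01 = 119.01 thousand (jobless and actively searching, or on temporary layoff).
Labor force = 1,029.64 + 119.01 = 1,148.65 thousand.
Not in labor force = 94.15 + 19.61 + 176.74 + 122.57 = 413.07 thousand (those not working and not actively searching are outside the labor force — including those who want a job but have given up searching).
Civilian working-age population = 1,148.65 + 413.07 = 1,561.72 thousand.
Unemployment rate = 119.01 / 1,148.65 = 10.36%.
Labor force participation rate = 1,148.65 / 1,561.72 = 73.55%.

Unemployment rate ≈ 10.36%; labor force participation rate ≈ 73.55%.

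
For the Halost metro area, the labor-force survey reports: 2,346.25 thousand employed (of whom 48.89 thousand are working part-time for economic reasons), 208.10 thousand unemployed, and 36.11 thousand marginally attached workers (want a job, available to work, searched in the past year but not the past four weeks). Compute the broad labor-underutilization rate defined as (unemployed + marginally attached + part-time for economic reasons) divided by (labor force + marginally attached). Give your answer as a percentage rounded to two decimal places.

Broad underutilization rate ≈ 11.31%.

Labor force = 2,346.25 + 208.10 = 2,554.35 thousand.
Numerator = 208.10 + 36.11 + 48.89 = 293.10 thousand.
Denominator = 2,554.35 + 36.11 = 2,590.46 thousand.
Broad rate = 293.10 / 2,590.46 = 11.31%.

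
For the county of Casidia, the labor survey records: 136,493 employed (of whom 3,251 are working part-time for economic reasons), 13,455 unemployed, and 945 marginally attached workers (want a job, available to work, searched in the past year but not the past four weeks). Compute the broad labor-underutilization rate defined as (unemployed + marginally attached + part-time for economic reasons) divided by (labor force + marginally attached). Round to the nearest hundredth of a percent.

Broad underutilization rate ≈ 11.70%.

Labor force = 136,493 + 13,455 = 149,948.
Numerator = 13,455 + 945 + 3,251 = 17,651.
Denominator = 149,948 + 945 = 150,893.
Broad rate = 17,651 / 150,893 = 11.70%.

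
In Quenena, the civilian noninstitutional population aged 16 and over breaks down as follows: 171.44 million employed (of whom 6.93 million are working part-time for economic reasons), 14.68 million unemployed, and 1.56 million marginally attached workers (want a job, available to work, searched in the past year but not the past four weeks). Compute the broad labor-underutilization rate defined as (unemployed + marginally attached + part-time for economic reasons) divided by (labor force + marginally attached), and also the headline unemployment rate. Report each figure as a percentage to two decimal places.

Broad underutilization rate ≈ 12.35%; headline unemployment rate ≈ 7.89%.

Labor force = 171.44 + 14.68 = 186.12 million.
Numerator = 14.68 + 1.56 + 6.93 = 23.17 million.
Denominator = 186.12 + 1.56 = 187.68 million.
Broad rate = 23.17 / 187.68 = 12.35%.
Headline unemployment rate = 14.68 / 186.12 = 7.89%.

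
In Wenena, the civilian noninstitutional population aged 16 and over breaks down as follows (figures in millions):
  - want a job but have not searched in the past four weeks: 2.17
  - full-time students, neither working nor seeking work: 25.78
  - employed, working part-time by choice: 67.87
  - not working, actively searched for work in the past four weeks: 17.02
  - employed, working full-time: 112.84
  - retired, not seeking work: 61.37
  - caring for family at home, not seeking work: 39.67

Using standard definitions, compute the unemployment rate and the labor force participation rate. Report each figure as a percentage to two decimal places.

Employed = 67.87 + 112.84 = 180.71 million.
Unemployed = 17.02 million.
Labor force = 180.71 + 17.02 = 197.73 million.
Not in labor force = 2.17 + 25.78 + 61.37 + 39.67 = 128.99 million (those not working and not actively searching are outside the labor force — including those who want a job but have given up searching).
Civilian working-age population = 197.73 + 128.99 = 326.72 million.
Unemployment rate = 17.02 / 197.73 = 8.61%.
Labor force participation rate = 197.73 / 326.72 = 60.52%.

Unemployment rate ≈ 8.61%; labor force participation rate ≈ 60.52%.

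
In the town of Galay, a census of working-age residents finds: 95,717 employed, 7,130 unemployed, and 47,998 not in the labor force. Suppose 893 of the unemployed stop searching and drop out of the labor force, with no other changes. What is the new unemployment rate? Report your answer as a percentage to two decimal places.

Initially, labor force = 95,717 + 7,130 = 102,847, so u = 7,130/102,847 = 6.93%.
After the change, unemployed and labor force both fall by 893 → E = 95,717, U = 6,237, labor force = 101,954.
New unemployment rate = 6,237 / 101,954 = 6.12%.

New unemployment rate ≈ 6.12%.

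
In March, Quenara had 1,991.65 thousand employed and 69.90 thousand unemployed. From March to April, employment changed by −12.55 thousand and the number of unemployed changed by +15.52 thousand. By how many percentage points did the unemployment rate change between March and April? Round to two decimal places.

March: labor force = 1,991.65 + 69.90 = 2,061.55; u = 69.90/2,061.55 = 3.39%.
April: labor force = 1,979.10 + 85.42 = 2,064.52; u = 85.42/2,064.52 = 4.14%.
Change = 4.14% − 3.39% = +0.75 pp.

The unemployment rate changed by +0.75 percentage points.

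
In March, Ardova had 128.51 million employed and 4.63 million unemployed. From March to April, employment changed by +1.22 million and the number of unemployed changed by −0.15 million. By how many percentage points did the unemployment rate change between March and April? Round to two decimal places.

March: labor force = 128.51 + 4.63 = 133.14; u = 4.63/133.14 = 3.48%.
April: labor force = 129.73 + 4.48 = 134.21; u = 4.48/134.21 = 3.34%.
Change = 3.34% − 3.48% = −0.14 pp.

The unemployment rate changed by −0.14 percentage points.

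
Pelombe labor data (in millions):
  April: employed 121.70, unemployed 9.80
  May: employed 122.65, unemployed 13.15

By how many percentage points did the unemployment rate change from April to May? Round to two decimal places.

The unemployment rate changed by +2.23 percentage points.

April: labor force = 121.70 + 9.80 = 131.50; u = 9.80/131.50 = 7.45%.
May: labor force = 122.65 + 13.15 = 135.80; u = 13.15/135.80 = 9.68%.
Change = 9.68% − 7.45% = +2.23 pp.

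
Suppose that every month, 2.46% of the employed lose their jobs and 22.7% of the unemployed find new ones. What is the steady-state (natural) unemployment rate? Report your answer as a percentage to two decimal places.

Steady-state unemployment rate ≈ 9.78%.

At steady state the flows balance: s·E = f·U, so U/(E+U) = s/(s+f).
u* = 2.46 / (2.46 + 22.7) = 2.46 / 25.16 = 9.78%.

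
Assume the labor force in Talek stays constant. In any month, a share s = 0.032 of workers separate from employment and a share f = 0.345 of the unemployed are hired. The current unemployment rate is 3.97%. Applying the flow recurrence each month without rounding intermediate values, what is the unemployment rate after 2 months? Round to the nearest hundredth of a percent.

With a fixed labor force, u_{t+1} = u_t + s·(1−u_t) − f·u_t = u_t·(1−s−f) + s.
Here 1−s−f = 0.623 and s = 0.032.
u_1 = 0.039700 × 0.623 + 0.032 = 0.056733.
u_2 = 0.056733 × 0.623 + 0.032 = 0.067345.

Unemployment rate after two months ≈ 6.73%.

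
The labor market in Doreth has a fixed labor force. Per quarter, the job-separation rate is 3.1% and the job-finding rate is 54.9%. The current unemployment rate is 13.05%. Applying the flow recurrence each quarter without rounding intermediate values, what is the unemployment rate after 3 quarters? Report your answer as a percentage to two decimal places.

Unemployment rate after three quarters ≈ 5.92%.

With a fixed labor force, u_{t+1} = u_t + s·(1−u_t) − f·u_t = u_t·(1−s−f) + s.
Here 1−s−f = 0.420 and s = 0.031.
u_1 = 0.130500 × 0.420 + 0.031 = 0.085810.
u_2 = 0.085810 × 0.420 + 0.031 = 0.067040.
u_3 = 0.067040 × 0.420 + 0.031 = 0.059157.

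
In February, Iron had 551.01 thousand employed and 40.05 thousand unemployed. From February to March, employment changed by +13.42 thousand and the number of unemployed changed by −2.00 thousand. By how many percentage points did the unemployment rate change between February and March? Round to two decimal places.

February: labor force = 551.01 + 40.05 = 591.06; u = 40.05/591.06 = 6.78%.
March: labor force = 564.43 + 38.05 = 602.48; u = 38.05/602.48 = 6.32%.
Change = 6.32% − 6.78% = −0.46 pp.

The unemployment rate changed by −0.46 percentage points.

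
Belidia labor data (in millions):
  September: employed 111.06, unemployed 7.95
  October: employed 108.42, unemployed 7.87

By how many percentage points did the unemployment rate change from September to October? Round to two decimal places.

September: labor force = 111.06 + 7.95 = 119.01; u = 7.95/119.01 = 6.68%.
October: labor force = 108.42 + 7.87 = 116.29; u = 7.87/116.29 = 6.77%.
Change = 6.77% − 6.68% = +0.09 pp.

The unemployment rate changed by +0.09 percentage points.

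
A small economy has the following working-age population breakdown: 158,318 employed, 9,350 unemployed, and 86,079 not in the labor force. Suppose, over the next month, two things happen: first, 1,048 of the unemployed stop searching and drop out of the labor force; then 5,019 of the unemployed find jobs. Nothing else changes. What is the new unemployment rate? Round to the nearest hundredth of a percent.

New unemployment rate ≈ 1.97%.

Initially, labor force = 158,318 + 9,350 = 167,668, so u = 9,350/167,668 = 5.58%.
After the first change, unemployed and labor force both fall by 1,048 → E = 158,318, U = 8,302, labor force = 166,620.
After the second change, unemployed falls and employed rises by 5,019; labor force unchanged → E = 163,337, U = 3,283, labor force = 166,620.
New unemployment rate = 3,283 / 166,620 = 1.97%.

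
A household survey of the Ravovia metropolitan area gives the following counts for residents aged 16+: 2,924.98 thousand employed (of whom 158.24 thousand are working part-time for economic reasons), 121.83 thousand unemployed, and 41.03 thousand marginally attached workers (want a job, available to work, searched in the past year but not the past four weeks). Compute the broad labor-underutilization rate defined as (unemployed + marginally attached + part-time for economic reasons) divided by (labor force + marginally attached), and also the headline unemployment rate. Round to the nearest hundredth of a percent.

Labor force = 2,924.98 + 121.83 = 3,046.81 thousand.
Numerator = 121.83 + 41.03 + 158.24 = 321.10 thousand.
Denominator = 3,046.81 + 41.03 = 3,087.84 thousand.
Broad rate = 321.10 / 3,087.84 = 10.40%.
Headline unemployment rate = 121.83 / 3,046.81 = 4.00%.

Broad underutilization rate ≈ 10.40%; headline unemployment rate ≈ 4.00%.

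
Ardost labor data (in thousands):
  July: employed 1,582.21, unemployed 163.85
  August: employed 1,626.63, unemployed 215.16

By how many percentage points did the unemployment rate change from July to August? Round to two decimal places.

The unemployment rate changed by +2.30 percentage points.

July: labor force = 1,582.21 + 163.85 = 1,746.06; u = 163.85/1,746.06 = 9.38%.
August: labor force = 1,626.63 + 215.16 = 1,841.79; u = 215.16/1,841.79 = 11.68%.
Change = 11.68% − 9.38% = +2.30 pp.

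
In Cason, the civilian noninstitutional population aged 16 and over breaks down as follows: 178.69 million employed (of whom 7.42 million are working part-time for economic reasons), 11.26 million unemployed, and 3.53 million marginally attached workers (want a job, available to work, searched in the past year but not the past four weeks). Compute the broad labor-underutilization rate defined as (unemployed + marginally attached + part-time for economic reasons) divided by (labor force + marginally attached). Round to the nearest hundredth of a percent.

Labor force = 178.69 + 11.26 = 189.95 million.
Numerator = 11.26 + 3.53 + 7.42 = 22.21 million.
Denominator = 189.95 + 3.53 = 193.48 million.
Broad rate = 22.21 / 193.48 = 11.48%.

Broad underutilization rate ≈ 11.48%.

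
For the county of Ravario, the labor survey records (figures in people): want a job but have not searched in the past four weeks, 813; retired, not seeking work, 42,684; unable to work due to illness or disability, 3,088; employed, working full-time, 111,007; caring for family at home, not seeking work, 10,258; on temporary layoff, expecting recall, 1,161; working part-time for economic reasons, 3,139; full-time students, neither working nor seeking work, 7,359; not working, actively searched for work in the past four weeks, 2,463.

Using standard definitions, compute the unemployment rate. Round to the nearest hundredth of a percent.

Unemployment rate ≈ 3.08%.

Employed = 111,007 + 3,139 = 114,146 (anyone who worked, including part-time for economic reasons, counts as employed).
Unemployed = 1,161 + 2,463 = 3,624 (jobless and actively searching, or on temporary layoff).
Labor force = 114,146 + 3,624 = 117,770.
Unemployment rate = 3,624 / 117,770 = 3.08%.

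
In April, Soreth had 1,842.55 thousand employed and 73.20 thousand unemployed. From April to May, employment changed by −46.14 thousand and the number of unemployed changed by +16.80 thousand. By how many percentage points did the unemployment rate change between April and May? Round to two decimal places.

April: labor force = 1,842.55 + 73.20 = 1,915.75; u = 73.20/1,915.75 = 3.82%.
May: labor force = 1,796.41 + 90.00 = 1,886.41; u = 90.00/1,886.41 = 4.77%.
Change = 4.77% − 3.82% = +0.95 pp.

The unemployment rate changed by +0.95 percentage points.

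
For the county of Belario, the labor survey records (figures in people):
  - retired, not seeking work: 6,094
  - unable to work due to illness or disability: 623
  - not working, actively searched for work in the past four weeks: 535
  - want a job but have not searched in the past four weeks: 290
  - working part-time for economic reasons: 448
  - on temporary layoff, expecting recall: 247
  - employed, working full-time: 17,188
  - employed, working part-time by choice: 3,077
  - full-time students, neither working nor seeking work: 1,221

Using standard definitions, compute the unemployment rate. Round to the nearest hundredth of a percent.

Unemployment rate ≈ 3.64%.

Employed = 448 + 17,188 + 3,077 = 20,713 (anyone who worked, including part-time for economic reasons, counts as employed).
Unemployed = 535 + 247 = 782 (jobless and actively searching, or on temporary layoff).
Labor force = 20,713 + 782 = 21,495.
Unemployment rate = 782 / 21,495 = 3.64%.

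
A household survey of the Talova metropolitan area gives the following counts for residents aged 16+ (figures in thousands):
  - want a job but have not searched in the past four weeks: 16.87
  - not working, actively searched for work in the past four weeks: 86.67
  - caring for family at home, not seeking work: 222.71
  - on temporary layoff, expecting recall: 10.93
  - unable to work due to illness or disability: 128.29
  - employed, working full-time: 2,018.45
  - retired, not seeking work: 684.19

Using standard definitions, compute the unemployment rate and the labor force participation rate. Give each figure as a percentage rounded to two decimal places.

Unemployment rate ≈ 4.61%; labor force participation rate ≈ 66.79%.

Employed = 2,018.45 thousand.
Unemployed = 86.67 + 10.93 = 97.60 thousand (jobless and actively searching, or on temporary layoff).
Labor force = 2,018.45 + 97.60 = 2,116.05 thousand.
Not in labor force = 16.87 + 222.71 + 128.29 + 684.19 = 1,052.06 thousand (those not working and not actively searching are outside the labor force — including those who want a job but have given up searching).
Civilian working-age population = 2,116.05 + 1,052.06 = 3,168.11 thousand.
Unemployment rate = 97.60 / 2,116.05 = 4.61%.
Labor force participation rate = 2,116.05 / 3,168.11 = 66.79%.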